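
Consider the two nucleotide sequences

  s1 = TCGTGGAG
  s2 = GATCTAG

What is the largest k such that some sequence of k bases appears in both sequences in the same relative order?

5

Let dp[i][j] be the LCS length of the first i bases of s1 and the first j bases of s2. dp[i][j] = dp[i-1][j-1]+1 when the i-th and j-th bases match, else max(dp[i-1][j], dp[i][j-1]).
    ·  G  A  T  C  T  A  G
 ·  0  0  0  0  0  0  0  0
 T  0  0  0  1  1  1  1  1
 C  0  0  0  1  2  2  2  2
 G  0  1  1  1  2  2  2  3
 T  0  1  1  2  2  3  3  3
 G  0  1  1  2  2  3  3  4
 G  0  1  1  2  2  3  3  4
 A  0  1  2  2  2  3  4  4
 G  0  1  2  2  2  3  4  5
dp[8][7] = 5. One LCS (by backtracking along matches): TCTAG.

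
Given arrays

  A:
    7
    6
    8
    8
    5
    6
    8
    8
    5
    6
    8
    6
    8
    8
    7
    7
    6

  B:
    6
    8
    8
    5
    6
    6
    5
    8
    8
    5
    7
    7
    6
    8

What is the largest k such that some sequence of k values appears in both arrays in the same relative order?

11

Pick 6 at A[2]=B[1]; then 8 at A[3]=B[2]; then 8 at A[4]=B[3]; then 5 at A[5]=B[4]; then 6 at A[6]=B[6]; then 8 at A[7]=B[8]; then 8 at A[8]=B[9]; then 5 at A[9]=B[10]; then 7 at A[15]=B[11]; then 7 at A[16]=B[12]; then 6 at A[17]=B[13]; all 11 values appear in both, in order. Since dp[17][14] = 11, nothing longer is possible.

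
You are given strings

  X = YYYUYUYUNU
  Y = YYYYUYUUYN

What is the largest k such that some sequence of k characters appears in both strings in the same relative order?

Let dp[i][j] be the LCS length of the first i characters of X and the first j characters of Y. dp[i][j] = dp[i-1][j-1]+1 when the i-th and j-th characters match, else max(dp[i-1][j], dp[i][j-1]).
    ·  Y  Y  Y  Y  U  Y  U  U  Y  N
 ·  0  0  0  0  0  0  0  0  0  0  0
 Y  0  1  1  1  1  1  1  1  1  1  1
 Y  0  1  2  2  2  2  2  2  2  2  2
 Y  0  1  2  3  3  3  3  3  3  3  3
 U  0  1  2  3  3  4  4  4  4  4  4
 Y  0  1  2  3  4  4  5  5  5  5  5
 U  0  1  2  3  4  5  5  6  6  6  6
 Y  0  1  2  3  4  5  6  6  6  7  7
 U  0  1  2  3  4  5  6  7  7  7  7
 N  0  1  2  3  4  5  6  7  7  7  8
 U  0  1  2  3  4  5  6  7  8  8  8
dp[10][10] = 8. One LCS (by backtracking along matches): YYYUYUYN.

8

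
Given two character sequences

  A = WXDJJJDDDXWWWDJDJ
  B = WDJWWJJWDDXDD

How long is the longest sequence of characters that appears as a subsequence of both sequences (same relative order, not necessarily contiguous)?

Taking W (A #1, B #1); then D (A #3, B #2); then J (A #4, B #3); then J (A #5, B #6); then J (A #6, B #7); then D (A #8, B #9); then D (A #9, B #10); then X (A #10, B #11); then D (A #14, B #12); then D (A #16, B #13) gives a common subsequence of length 10. dp[17][13] = 10 confirms this is the maximum.

10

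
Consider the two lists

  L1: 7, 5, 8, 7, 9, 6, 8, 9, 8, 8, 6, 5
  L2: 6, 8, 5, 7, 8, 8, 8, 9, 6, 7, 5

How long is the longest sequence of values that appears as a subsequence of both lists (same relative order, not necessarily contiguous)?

7

One common subsequence of length 7: 5 (L1 #2, L2 #3), 7 (L1 #4, L2 #4), 8 (L1 #7, L2 #5), 8 (L1 #9, L2 #6), 8 (L1 #10, L2 #7), 6 (L1 #11, L2 #9), 5 (L1 #12, L2 #11). Since dp[12][11] = 7, nothing longer is possible.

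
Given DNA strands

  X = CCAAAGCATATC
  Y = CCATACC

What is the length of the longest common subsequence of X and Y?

Pick C [1,1], C [2,2], A [3,3], A [5,5], C [7,6], C [12,7]; all 6 bases appear in both, in order. Since dp[12][7] = 6, nothing longer is possible.

6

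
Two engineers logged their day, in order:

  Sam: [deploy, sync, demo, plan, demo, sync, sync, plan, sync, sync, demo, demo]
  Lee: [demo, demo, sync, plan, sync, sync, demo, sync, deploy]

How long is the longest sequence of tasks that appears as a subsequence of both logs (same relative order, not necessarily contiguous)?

7

Taking demo (Sam #3, Lee #1) → demo (Sam #5, Lee #2) → sync (Sam #7, Lee #3) → plan (Sam #8, Lee #4) → sync (Sam #9, Lee #5) → sync (Sam #10, Lee #6) → demo (Sam #11, Lee #7) gives a common subsequence of length 7. dp[12][9] = 7 confirms this is the maximum.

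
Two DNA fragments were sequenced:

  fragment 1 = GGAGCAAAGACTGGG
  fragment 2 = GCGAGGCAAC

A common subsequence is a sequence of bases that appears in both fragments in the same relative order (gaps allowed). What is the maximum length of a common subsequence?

8

Taking G at fragment 1[1]=fragment 2[1]; then G at fragment 1[2]=fragment 2[3]; then A at fragment 1[3]=fragment 2[4]; then G at fragment 1[4]=fragment 2[6]; then C at fragment 1[5]=fragment 2[7]; then A at fragment 1[8]=fragment 2[8]; then A at fragment 1[10]=fragment 2[9]; then C at fragment 1[11]=fragment 2[10] gives a common subsequence of length 8. The LCS DP gives dp[15][10] = 8, so this is optimal.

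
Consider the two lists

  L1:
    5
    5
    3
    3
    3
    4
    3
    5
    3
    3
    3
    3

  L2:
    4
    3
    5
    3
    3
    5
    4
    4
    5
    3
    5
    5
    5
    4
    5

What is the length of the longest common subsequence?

Pick 5 at L1[2]=L2[3], 3 at L1[3]=L2[4], 3 at L1[4]=L2[5], 3 at L1[5]=L2[10], 4 at L1[6]=L2[14], 5 at L1[8]=L2[15]; all 6 values appear in both, in order. Since dp[12][15] = 6, nothing longer is possible.

6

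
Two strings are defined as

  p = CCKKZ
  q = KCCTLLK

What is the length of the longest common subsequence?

Let dp[i][j] be the LCS length of the first i characters of p and the first j characters of q. dp[i][j] = dp[i-1][j-1]+1 when the i-th and j-th characters match, else max(dp[i-1][j], dp[i][j-1]).
    ·  K  C  C  T  L  L  K
 ·  0  0  0  0  0  0  0  0
 C  0  0  1  1  1  1  1  1
 C  0  0  1  2  2  2  2  2
 K  0  1  1  2  2  2  2  3
 K  0  1  1  2  2  2  2  3
 Z  0  1  1  2  2  2  2  3
dp[5][7] = 3. One LCS (by backtracking along matches): CCK.

3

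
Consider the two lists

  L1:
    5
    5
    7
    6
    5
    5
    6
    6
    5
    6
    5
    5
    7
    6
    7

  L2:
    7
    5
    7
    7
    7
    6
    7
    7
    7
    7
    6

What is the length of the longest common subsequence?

Match 5 [1,2], then 7 [3,5], then 6 [4,6], then 7 [13,10], then 6 [14,11] — 5 values in the same relative order in both. The LCS DP gives dp[15][11] = 5, so this is optimal.

5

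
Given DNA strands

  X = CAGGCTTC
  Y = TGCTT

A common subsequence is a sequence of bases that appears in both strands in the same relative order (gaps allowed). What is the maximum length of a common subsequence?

4

One common subsequence of length 4: G at X[4]=Y[2], then C at X[5]=Y[3], then T at X[6]=Y[4], then T at X[7]=Y[5]. dp[8][5] = 4 confirms this is the maximum.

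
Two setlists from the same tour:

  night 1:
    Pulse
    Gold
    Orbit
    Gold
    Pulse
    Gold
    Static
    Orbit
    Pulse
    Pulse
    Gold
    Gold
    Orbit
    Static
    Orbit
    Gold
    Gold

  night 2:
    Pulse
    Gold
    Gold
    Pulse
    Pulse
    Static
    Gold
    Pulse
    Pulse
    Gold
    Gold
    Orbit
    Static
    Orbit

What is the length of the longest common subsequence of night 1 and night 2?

One common subsequence of length 12: Pulse at night 1[1]=night 2[1] → Gold at night 1[2]=night 2[2] → Gold at night 1[4]=night 2[3] → Pulse at night 1[5]=night 2[5] → Gold at night 1[6]=night 2[7] → Pulse at night 1[9]=night 2[8] → Pulse at night 1[10]=night 2[9] → Gold at night 1[11]=night 2[10] → Gold at night 1[12]=night 2[11] → Orbit at night 1[13]=night 2[12] → Static at night 1[14]=night 2[13] → Orbit at night 1[15]=night 2[14]. The LCS DP gives dp[17][14] = 12, so this is optimal.

12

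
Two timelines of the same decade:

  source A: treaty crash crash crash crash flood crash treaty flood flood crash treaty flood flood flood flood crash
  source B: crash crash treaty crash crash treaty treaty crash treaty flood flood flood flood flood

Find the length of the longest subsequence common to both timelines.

11

Match crash [2,1]; then crash [3,2]; then crash [4,4]; then crash [5,5]; then crash [7,8]; then treaty [8,9]; then flood [10,10]; then flood [13,11]; then flood [14,12]; then flood [15,13]; then flood [16,14] — 11 events in the same relative order in both. The LCS DP gives dp[17][14] = 11, so this is optimal.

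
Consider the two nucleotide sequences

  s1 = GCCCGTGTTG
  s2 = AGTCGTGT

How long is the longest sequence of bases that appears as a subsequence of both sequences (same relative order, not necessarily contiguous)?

6

Taking G at s1[1]=s2[2]; then C at s1[4]=s2[4]; then G at s1[5]=s2[5]; then T at s1[6]=s2[6]; then G at s1[7]=s2[7]; then T at s1[9]=s2[8] gives a common subsequence of length 6. Since dp[10][8] = 6, nothing longer is possible.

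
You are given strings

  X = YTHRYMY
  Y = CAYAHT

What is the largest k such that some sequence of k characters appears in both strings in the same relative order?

Taking Y [1,3]; then T [2,6] gives a common subsequence of length 2, and the DP table's final entry dp[7][6] is also 2, so no common subsequence is longer.

2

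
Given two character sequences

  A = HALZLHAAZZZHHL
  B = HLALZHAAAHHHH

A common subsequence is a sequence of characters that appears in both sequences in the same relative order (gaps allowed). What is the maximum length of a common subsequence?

Pick H [1,1], then A [2,3], then L [3,4], then Z [4,5], then H [6,6], then A [7,8], then A [8,9], then H [12,12], then H [13,13]; all 9 characters appear in both, in order. The LCS DP gives dp[14][13] = 9, so this is optimal.

9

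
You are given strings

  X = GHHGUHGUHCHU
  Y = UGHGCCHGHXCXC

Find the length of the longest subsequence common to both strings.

7

Match G at X[1]=Y[2], then H at X[3]=Y[3], then G at X[4]=Y[4], then H at X[6]=Y[7], then G at X[7]=Y[8], then H at X[9]=Y[9], then C at X[10]=Y[13] — 7 characters in the same relative order in both, and the DP table's final entry dp[12][13] is also 7, so no common subsequence is longer.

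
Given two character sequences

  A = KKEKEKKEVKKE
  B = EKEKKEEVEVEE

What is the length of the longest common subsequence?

8

Let dp[i][j] be the LCS length of the first i characters of A and the first j characters of B. dp[i][j] = dp[i-1][j-1]+1 when the i-th and j-th characters match, else max(dp[i-1][j], dp[i][j-1]).
    ·  E  K  E  K  K  E  E  V  E  V  E  E
 ·  0  0  0  0  0  0  0  0  0  0  0  0  0
 K  0  0  1  1  1  1  1  1  1  1  1  1  1
 K  0  0  1  1  2  2  2  2  2  2  2  2  2
 E  0  1  1  2  2  2  3  3  3  3  3  3  3
 K  0  1  2  2  3  3  3  3  3  3  3  3  3
 E  0  1  2  3  3  3  4  4  4  4  4  4  4
 K  0  1  2  3  4  4  4  4  4  4  4  4  4
 K  0  1  2  3  4  5  5  5  5  5  5  5  5
 E  0  1  2  3  4  5  6  6  6  6  6  6  6
 V  0  1  2  3  4  5  6  6  7  7  7  7  7
 K  0  1  2  3  4  5  6  6  7  7  7  7  7
 K  0  1  2  3  4  5  6  6  7  7  7  7  7
 E  0  1  2  3  4  5  6  7  7  8  8  8  8
dp[12][12] = 8. One LCS (by backtracking along matches): EKEKKEVE.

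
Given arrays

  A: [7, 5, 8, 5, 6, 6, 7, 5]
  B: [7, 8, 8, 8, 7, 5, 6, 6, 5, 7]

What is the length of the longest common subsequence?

Let dp[i][j] be the LCS length of the first i values of A and the first j values of B. dp[i][j] = dp[i-1][j-1]+1 when the i-th and j-th values match, else max(dp[i-1][j], dp[i][j-1]).
    ·  7  8  8  8  7  5  6  6  5  7
 ·  0  0  0  0  0  0  0  0  0  0  0
 7  0  1  1  1  1  1  1  1  1  1  1
 5  0  1  1  1  1  1  2  2  2  2  2
 8  0  1  2  2  2  2  2  2  2  2  2
 5  0  1  2  2  2  2  3  3  3  3  3
 6  0  1  2  2  2  2  3  4  4  4  4
 6  0  1  2  2  2  2  3  4  5  5  5
 7  0  1  2  2  2  3  3  4  5  5  6
 5  0  1  2  2  2  3  4  4  5  6  6
dp[8][10] = 6. One LCS (by backtracking along matches): 7, 8, 5, 6, 6, 7.

6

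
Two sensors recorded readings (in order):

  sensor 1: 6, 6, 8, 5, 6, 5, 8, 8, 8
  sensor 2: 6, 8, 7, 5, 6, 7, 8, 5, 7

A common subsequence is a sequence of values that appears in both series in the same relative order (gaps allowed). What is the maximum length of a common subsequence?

Let dp[i][j] be the LCS length of the first i values of sensor 1 and the first j values of sensor 2. dp[i][j] = dp[i-1][j-1]+1 when the i-th and j-th values match, else max(dp[i-1][j], dp[i][j-1]).
    ·  6  8  7  5  6  7  8  5  7
 ·  0  0  0  0  0  0  0  0  0  0
 6  0  1  1  1  1  1  1  1  1  1
 6  0  1  1  1  1  2  2  2  2  2
 8  0  1  2  2  2  2  2  3  3  3
 5  0  1  2  2  3  3  3  3  4  4
 6  0  1  2  2  3  4  4  4  4  4
 5  0  1  2  2  3  4  4  4  5  5
 8  0  1  2  2  3  4  4  5  5  5
 8  0  1  2  2  3  4  4  5  5  5
 8  0  1  2  2  3  4  4  5  5  5
dp[9][9] = 5. One LCS (by backtracking along matches): 6, 8, 5, 6, 5.

5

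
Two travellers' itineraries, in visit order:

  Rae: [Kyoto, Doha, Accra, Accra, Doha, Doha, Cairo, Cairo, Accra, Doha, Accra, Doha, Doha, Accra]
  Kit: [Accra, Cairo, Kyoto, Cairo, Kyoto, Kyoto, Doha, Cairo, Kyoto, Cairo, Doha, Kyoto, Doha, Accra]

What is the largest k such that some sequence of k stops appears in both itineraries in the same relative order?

Pick Kyoto [1,6], Doha [6,7], Cairo [7,8], Cairo [8,10], Doha [10,11], Doha [13,13], Accra [14,14]; all 7 stops appear in both, in order. The LCS DP gives dp[14][14] = 7, so this is optimal.

7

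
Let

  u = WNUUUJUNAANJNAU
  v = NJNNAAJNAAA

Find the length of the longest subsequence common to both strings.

Pick N [2,1], J [6,2], N [8,4], A [9,5], A [10,6], J [12,7], N [13,8], A [14,11]; all 8 characters appear in both, in order. The LCS DP gives dp[15][11] = 8, so this is optimal.

8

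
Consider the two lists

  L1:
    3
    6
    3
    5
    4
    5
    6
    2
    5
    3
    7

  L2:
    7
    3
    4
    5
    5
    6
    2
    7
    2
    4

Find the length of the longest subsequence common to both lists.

Match 3 [1,2]; then 5 [4,4]; then 5 [6,5]; then 6 [7,6]; then 2 [8,7]; then 7 [11,8] — 6 values in the same relative order in both. Since dp[11][10] = 6, nothing longer is possible.

6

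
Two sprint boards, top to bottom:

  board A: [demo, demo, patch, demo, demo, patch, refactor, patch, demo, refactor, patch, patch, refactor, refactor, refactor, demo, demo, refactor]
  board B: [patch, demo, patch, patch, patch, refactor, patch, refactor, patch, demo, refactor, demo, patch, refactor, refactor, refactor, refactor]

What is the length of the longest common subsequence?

Taking demo at board A[1]=board B[2] → patch at board A[3]=board B[5] → patch at board A[6]=board B[7] → refactor at board A[7]=board B[8] → patch at board A[8]=board B[9] → demo at board A[9]=board B[10] → refactor at board A[10]=board B[11] → patch at board A[12]=board B[13] → refactor at board A[13]=board B[14] → refactor at board A[14]=board B[15] → refactor at board A[15]=board B[16] → refactor at board A[18]=board B[17] gives a common subsequence of length 12, and the DP table's final entry dp[18][17] is also 12, so no common subsequence is longer.

12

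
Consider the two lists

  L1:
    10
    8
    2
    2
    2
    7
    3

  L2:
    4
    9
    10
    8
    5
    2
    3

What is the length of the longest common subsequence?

Let dp[i][j] be the LCS length of the first i values of L1 and the first j values of L2. dp[i][j] = dp[i-1][j-1]+1 when the i-th and j-th values match, else max(dp[i-1][j], dp[i][j-1]).
    ·  4  9 10  8  5  2  3
 ·  0  0  0  0  0  0  0  0
10  0  0  0  1  1  1  1  1
 8  0  0  0  1  2  2  2  2
 2  0  0  0  1  2  2  3  3
 2  0  0  0  1  2  2  3  3
 2  0  0  0  1  2  2  3  3
 7  0  0  0  1  2  2  3  3
 3  0  0  0  1  2  2  3  4
dp[7][7] = 4. One LCS (by backtracking along matches): 10, 8, 2, 3.

4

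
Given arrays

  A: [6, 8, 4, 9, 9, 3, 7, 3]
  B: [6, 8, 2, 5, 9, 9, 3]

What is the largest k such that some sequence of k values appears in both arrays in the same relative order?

Pick 6 [1,1]; then 8 [2,2]; then 9 [4,5]; then 9 [5,6]; then 3 [8,7]; all 5 values appear in both, in order. dp[8][7] = 5 confirms this is the maximum.

5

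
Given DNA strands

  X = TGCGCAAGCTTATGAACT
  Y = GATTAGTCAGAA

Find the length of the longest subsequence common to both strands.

9

Match G at X[4]=Y[1], then A at X[6]=Y[2], then A at X[7]=Y[5], then G at X[8]=Y[6], then C at X[9]=Y[8], then A at X[12]=Y[9], then G at X[14]=Y[10], then A at X[15]=Y[11], then A at X[16]=Y[12] — 9 bases in the same relative order in both. Since dp[18][12] = 9, nothing longer is possible.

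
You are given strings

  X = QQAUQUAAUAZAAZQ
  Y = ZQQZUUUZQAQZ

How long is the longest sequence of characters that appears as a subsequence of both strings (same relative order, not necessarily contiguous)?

8

Pick Q at X[1]=Y[2] → Q at X[2]=Y[3] → U at X[4]=Y[5] → U at X[6]=Y[6] → U at X[9]=Y[7] → Z at X[11]=Y[8] → A at X[12]=Y[10] → Z at X[14]=Y[12]; all 8 characters appear in both, in order. The LCS DP gives dp[15][12] = 8, so this is optimal.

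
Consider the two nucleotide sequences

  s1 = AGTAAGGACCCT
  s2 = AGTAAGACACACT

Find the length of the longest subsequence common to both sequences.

11

Pick A (s1 #1, s2 #1), G (s1 #2, s2 #2), T (s1 #3, s2 #3), A (s1 #4, s2 #4), A (s1 #5, s2 #5), G (s1 #7, s2 #6), A (s1 #8, s2 #7), C (s1 #9, s2 #8), C (s1 #10, s2 #10), C (s1 #11, s2 #12), T (s1 #12, s2 #13); all 11 bases appear in both, in order. The LCS DP gives dp[12][13] = 11, so this is optimal.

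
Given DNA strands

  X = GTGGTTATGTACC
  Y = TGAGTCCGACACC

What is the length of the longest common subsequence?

Match T [2,1]; then G [3,2]; then G [4,4]; then T [5,5]; then A [7,9]; then A [11,11]; then C [12,12]; then C [13,13] — 8 bases in the same relative order in both. The LCS DP gives dp[13][13] = 8, so this is optimal.

8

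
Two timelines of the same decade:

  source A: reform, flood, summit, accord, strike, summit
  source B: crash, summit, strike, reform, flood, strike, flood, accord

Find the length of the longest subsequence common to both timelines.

Pick reform at source A[1]=source B[4]; then flood at source A[2]=source B[7]; then accord at source A[4]=source B[8]; all 3 events appear in both, in order. The LCS DP gives dp[6][8] = 3, so this is optimal.

3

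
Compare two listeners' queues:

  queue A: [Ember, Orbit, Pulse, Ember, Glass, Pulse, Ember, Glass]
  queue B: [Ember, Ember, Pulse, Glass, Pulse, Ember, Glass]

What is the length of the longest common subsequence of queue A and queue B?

Match Ember (queue A #1, queue B #2) → Pulse (queue A #3, queue B #3) → Glass (queue A #5, queue B #4) → Pulse (queue A #6, queue B #5) → Ember (queue A #7, queue B #6) → Glass (queue A #8, queue B #7) — 6 songs in the same relative order in both. Since dp[8][7] = 6, nothing longer is possible.

6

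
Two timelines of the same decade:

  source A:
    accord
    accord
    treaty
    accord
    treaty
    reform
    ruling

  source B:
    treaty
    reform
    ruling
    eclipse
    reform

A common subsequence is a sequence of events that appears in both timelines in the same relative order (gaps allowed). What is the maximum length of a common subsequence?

Pick treaty [5,1]; then reform [6,2]; then ruling [7,3]; all 3 events appear in both, in order, and the DP table's final entry dp[7][5] is also 3, so no common subsequence is longer.

3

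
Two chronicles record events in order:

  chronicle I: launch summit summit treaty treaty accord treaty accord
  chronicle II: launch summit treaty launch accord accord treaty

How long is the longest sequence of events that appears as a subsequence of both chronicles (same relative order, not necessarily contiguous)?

5

Match launch [1,1], summit [3,2], treaty [4,3], accord [6,6], treaty [7,7] — 5 events in the same relative order in both. Since dp[8][7] = 5, nothing longer is possible.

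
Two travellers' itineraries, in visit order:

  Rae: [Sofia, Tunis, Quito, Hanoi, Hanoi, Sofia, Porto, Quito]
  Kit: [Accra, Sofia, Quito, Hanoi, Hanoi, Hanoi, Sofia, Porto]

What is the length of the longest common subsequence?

Pick Sofia at Rae[1]=Kit[2], then Quito at Rae[3]=Kit[3], then Hanoi at Rae[4]=Kit[5], then Hanoi at Rae[5]=Kit[6], then Sofia at Rae[6]=Kit[7], then Porto at Rae[7]=Kit[8]; all 6 stops appear in both, in order. dp[8][8] = 6 confirms this is the maximum.

6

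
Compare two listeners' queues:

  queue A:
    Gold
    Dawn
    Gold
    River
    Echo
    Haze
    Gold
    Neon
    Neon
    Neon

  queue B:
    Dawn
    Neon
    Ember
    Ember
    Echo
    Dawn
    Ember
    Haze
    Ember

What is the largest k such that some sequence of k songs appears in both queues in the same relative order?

One common subsequence of length 3: Dawn (queue A #2, queue B #1), then Echo (queue A #5, queue B #5), then Haze (queue A #6, queue B #8). The LCS DP gives dp[10][9] = 3, so this is optimal.

3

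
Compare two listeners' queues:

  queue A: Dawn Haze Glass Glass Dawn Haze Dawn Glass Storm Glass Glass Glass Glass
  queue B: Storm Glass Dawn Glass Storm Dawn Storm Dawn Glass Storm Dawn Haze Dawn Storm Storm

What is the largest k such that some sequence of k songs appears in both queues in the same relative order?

Taking Dawn (queue A #1, queue B #3); then Glass (queue A #3, queue B #4); then Glass (queue A #4, queue B #9); then Dawn (queue A #5, queue B #11); then Haze (queue A #6, queue B #12); then Dawn (queue A #7, queue B #13); then Storm (queue A #9, queue B #15) gives a common subsequence of length 7. The LCS DP gives dp[13][15] = 7, so this is optimal.

7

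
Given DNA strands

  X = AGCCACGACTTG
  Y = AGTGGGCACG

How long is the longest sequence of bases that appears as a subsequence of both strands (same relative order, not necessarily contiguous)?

Match A [1,1]; then G [2,6]; then C [6,7]; then A [8,8]; then C [9,9]; then G [12,10] — 6 bases in the same relative order in both. Since dp[12][10] = 6, nothing longer is possible.

6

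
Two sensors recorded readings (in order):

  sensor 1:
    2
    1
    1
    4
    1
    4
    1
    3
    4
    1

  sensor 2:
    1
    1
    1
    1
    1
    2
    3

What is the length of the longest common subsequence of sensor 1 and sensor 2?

Taking 1 [2,2], 1 [3,3], 1 [5,4], 1 [7,5], 3 [8,7] gives a common subsequence of length 5. The LCS DP gives dp[10][7] = 5, so this is optimal.

5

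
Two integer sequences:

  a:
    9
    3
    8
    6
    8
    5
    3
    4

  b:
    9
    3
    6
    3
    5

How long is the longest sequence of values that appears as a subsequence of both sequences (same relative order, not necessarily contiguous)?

4

One common subsequence of length 4: 9 (a #1, b #1) → 3 (a #2, b #2) → 6 (a #4, b #3) → 5 (a #6, b #5). Since dp[8][5] = 4, nothing longer is possible.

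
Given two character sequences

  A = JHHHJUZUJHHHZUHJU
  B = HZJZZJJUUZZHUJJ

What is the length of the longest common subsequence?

Match J (A #1, B #6), then J (A #5, B #7), then U (A #6, B #9), then Z (A #7, B #11), then U (A #8, B #13), then J (A #9, B #14), then J (A #16, B #15) — 7 characters in the same relative order in both. dp[17][15] = 7 confirms this is the maximum.

7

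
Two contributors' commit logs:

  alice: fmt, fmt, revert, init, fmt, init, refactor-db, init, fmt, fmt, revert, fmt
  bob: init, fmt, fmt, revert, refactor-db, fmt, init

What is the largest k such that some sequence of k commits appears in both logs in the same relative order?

5

Pick fmt at alice[1]=bob[2] → fmt at alice[2]=bob[3] → revert at alice[3]=bob[4] → fmt at alice[5]=bob[6] → init at alice[8]=bob[7]; all 5 commits appear in both, in order. Since dp[12][7] = 5, nothing longer is possible.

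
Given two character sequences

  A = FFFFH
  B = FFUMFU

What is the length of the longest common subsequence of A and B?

Let dp[i][j] be the LCS length of the first i characters of A and the first j characters of B. dp[i][j] = dp[i-1][j-1]+1 when the i-th and j-th characters match, else max(dp[i-1][j], dp[i][j-1]).
    ·  F  F  U  M  F  U
 ·  0  0  0  0  0  0  0
 F  0  1  1  1  1  1  1
 F  0  1  2  2  2  2  2
 F  0  1  2  2  2  3  3
 F  0  1  2  2  2  3  3
 H  0  1  2  2  2  3  3
dp[5][6] = 3. One LCS (by backtracking along matches): FFF.

3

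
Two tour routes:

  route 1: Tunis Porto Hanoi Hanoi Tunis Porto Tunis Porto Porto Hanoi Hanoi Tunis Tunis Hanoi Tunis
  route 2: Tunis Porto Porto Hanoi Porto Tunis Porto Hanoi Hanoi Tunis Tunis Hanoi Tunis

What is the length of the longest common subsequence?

Taking Tunis at route 1[1]=route 2[1]; then Porto at route 1[2]=route 2[3]; then Hanoi at route 1[4]=route 2[4]; then Porto at route 1[6]=route 2[5]; then Tunis at route 1[7]=route 2[6]; then Porto at route 1[9]=route 2[7]; then Hanoi at route 1[10]=route 2[8]; then Hanoi at route 1[11]=route 2[9]; then Tunis at route 1[12]=route 2[10]; then Tunis at route 1[13]=route 2[11]; then Hanoi at route 1[14]=route 2[12]; then Tunis at route 1[15]=route 2[13] gives a common subsequence of length 12. dp[15][13] = 12 confirms this is the maximum.

12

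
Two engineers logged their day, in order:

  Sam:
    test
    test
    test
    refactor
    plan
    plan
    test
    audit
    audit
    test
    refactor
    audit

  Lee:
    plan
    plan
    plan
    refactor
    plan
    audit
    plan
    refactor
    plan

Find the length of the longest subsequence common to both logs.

4

Pick refactor (Sam #4, Lee #4), plan (Sam #5, Lee #5), plan (Sam #6, Lee #7), refactor (Sam #11, Lee #8); all 4 tasks appear in both, in order. Since dp[12][9] = 4, nothing longer is possible.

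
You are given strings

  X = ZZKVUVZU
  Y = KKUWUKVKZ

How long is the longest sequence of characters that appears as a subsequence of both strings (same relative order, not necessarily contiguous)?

4

Let dp[i][j] be the LCS length of the first i characters of X and the first j characters of Y. dp[i][j] = dp[i-1][j-1]+1 when the i-th and j-th characters match, else max(dp[i-1][j], dp[i][j-1]).
    ·  K  K  U  W  U  K  V  K  Z
 ·  0  0  0  0  0  0  0  0  0  0
 Z  0  0  0  0  0  0  0  0  0  1
 Z  0  0  0  0  0  0  0  0  0  1
 K  0  1  1  1  1  1  1  1  1  1
 V  0  1  1  1  1  1  1  2  2  2
 U  0  1  1  2  2  2  2  2  2  2
 V  0  1  1  2  2  2  2  3  3  3
 Z  0  1  1  2  2  2  2  3  3  4
 U  0  1  1  2  2  3  3  3  3  4
dp[8][9] = 4. One LCS (by backtracking along matches): KUVZ.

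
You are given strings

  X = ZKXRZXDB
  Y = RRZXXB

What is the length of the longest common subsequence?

4

Let dp[i][j] be the LCS length of the first i characters of X and the first j characters of Y. dp[i][j] = dp[i-1][j-1]+1 when the i-th and j-th characters match, else max(dp[i-1][j], dp[i][j-1]).
    ·  R  R  Z  X  X  B
 ·  0  0  0  0  0  0  0
 Z  0  0  0  1  1  1  1
 K  0  0  0  1  1  1  1
 X  0  0  0  1  2  2  2
 R  0  1  1  1  2  2  2
 Z  0  1  1  2  2  2  2
 X  0  1  1  2  3  3  3
 D  0  1  1  2  3  3  3
 B  0  1  1  2  3  3  4
dp[8][6] = 4. One LCS (by backtracking along matches): ZXXB.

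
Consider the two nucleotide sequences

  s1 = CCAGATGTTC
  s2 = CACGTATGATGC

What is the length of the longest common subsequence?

Pick C at s1[1]=s2[1], then C at s1[2]=s2[3], then A at s1[3]=s2[6], then G at s1[4]=s2[8], then A at s1[5]=s2[9], then T at s1[6]=s2[10], then G at s1[7]=s2[11], then C at s1[10]=s2[12]; all 8 bases appear in both, in order. Since dp[10][12] = 8, nothing longer is possible.

8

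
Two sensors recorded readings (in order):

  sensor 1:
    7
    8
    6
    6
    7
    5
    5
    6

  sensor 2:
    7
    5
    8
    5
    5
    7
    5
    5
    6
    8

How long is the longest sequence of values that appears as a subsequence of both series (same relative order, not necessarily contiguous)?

Taking 7 (sensor 1 #1, sensor 2 #1), then 8 (sensor 1 #2, sensor 2 #3), then 7 (sensor 1 #5, sensor 2 #6), then 5 (sensor 1 #6, sensor 2 #7), then 5 (sensor 1 #7, sensor 2 #8), then 6 (sensor 1 #8, sensor 2 #9) gives a common subsequence of length 6, and the DP table's final entry dp[8][10] is also 6, so no common subsequence is longer.

6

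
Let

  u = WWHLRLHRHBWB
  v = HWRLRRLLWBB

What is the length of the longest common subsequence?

Let dp[i][j] be the LCS length of the first i characters of u and the first j characters of v. dp[i][j] = dp[i-1][j-1]+1 when the i-th and j-th characters match, else max(dp[i-1][j], dp[i][j-1]).
    ·  H  W  R  L  R  R  L  L  W  B  B
 ·  0  0  0  0  0  0  0  0  0  0  0  0
 W  0  0  1  1  1  1  1  1  1  1  1  1
 W  0  0  1  1  1  1  1  1  1  2  2  2
 H  0  1  1  1  1  1  1  1  1  2  2  2
 L  0  1  1  1  2  2  2  2  2  2  2  2
 R  0  1  1  2  2  3  3  3  3  3  3  3
 L  0  1  1  2  3  3  3  4  4  4  4  4
 H  0  1  1  2  3  3  3  4  4  4  4  4
 R  0  1  1  2  3  4  4  4  4  4  4  4
 H  0  1  1  2  3  4  4  4  4  4  4  4
 B  0  1  1  2  3  4  4  4  4  4  5  5
 W  0  1  2  2  3  4  4  4  4  5  5  5
 B  0  1  2  2  3  4  4  4  4  5  6  6
dp[12][11] = 6. One LCS (by backtracking along matches): WLRLBB.

6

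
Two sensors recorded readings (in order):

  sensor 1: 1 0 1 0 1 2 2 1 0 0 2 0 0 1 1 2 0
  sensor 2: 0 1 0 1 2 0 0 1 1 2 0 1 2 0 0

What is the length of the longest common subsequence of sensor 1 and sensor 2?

Match 0 [2,1], 1 [3,2], 0 [4,3], 1 [5,4], 2 [7,5], 0 [9,6], 0 [10,7], 2 [11,10], 0 [13,11], 1 [15,12], 2 [16,13], 0 [17,15] — 12 values in the same relative order in both. dp[17][15] = 12 confirms this is the maximum.

12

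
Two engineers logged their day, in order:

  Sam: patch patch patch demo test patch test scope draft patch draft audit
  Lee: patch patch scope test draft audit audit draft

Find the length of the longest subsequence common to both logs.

5

Pick patch at Sam[1]=Lee[1] → patch at Sam[2]=Lee[2] → test at Sam[7]=Lee[4] → draft at Sam[9]=Lee[5] → draft at Sam[11]=Lee[8]; all 5 tasks appear in both, in order, and the DP table's final entry dp[12][8] is also 5, so no common subsequence is longer.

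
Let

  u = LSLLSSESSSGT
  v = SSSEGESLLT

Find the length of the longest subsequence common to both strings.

6

Let dp[i][j] be the LCS length of the first i characters of u and the first j characters of v. dp[i][j] = dp[i-1][j-1]+1 when the i-th and j-th characters match, else max(dp[i-1][j], dp[i][j-1]).
    ·  S  S  S  E  G  E  S  L  L  T
 ·  0  0  0  0  0  0  0  0  0  0  0
 L  0  0  0  0  0  0  0  0  1  1  1
 S  0  1  1  1  1  1  1  1  1  1  1
 L  0  1  1  1  1  1  1  1  2  2  2
 L  0  1  1  1  1  1  1  1  2  3  3
 S  0  1  2  2  2  2  2  2  2  3  3
 S  0  1  2  3  3  3  3  3  3  3  3
 E  0  1  2  3  4  4  4  4  4  4  4
 S  0  1  2  3  4  4  4  5  5  5  5
 S  0  1  2  3  4  4  4  5  5  5  5
 S  0  1  2  3  4  4  4  5  5  5  5
 G  0  1  2  3  4  5  5  5  5  5  5
 T  0  1  2  3  4  5  5  5  5  5  6
dp[12][10] = 6. One LCS (by backtracking along matches): SSSEST.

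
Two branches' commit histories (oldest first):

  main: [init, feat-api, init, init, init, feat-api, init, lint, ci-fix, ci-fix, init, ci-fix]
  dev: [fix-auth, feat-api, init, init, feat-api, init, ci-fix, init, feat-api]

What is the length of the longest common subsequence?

7

Match feat-api [2,2]; then init [4,3]; then init [5,4]; then feat-api [6,5]; then init [7,6]; then ci-fix [10,7]; then init [11,8] — 7 commits in the same relative order in both. The LCS DP gives dp[12][9] = 7, so this is optimal.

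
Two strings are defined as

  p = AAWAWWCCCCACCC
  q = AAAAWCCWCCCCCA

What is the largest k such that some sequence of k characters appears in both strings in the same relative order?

11

Match A at p[1]=q[2], A at p[2]=q[3], A at p[4]=q[4], W at p[6]=q[5], C at p[7]=q[6], C at p[8]=q[7], C at p[9]=q[9], C at p[10]=q[10], C at p[12]=q[11], C at p[13]=q[12], C at p[14]=q[13] — 11 characters in the same relative order in both, and the DP table's final entry dp[14][14] is also 11, so no common subsequence is longer.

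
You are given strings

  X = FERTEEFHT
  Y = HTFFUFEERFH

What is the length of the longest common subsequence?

Taking F at X[1]=Y[6]; then E at X[2]=Y[8]; then R at X[3]=Y[9]; then F at X[7]=Y[10]; then H at X[8]=Y[11] gives a common subsequence of length 5, and the DP table's final entry dp[9][11] is also 5, so no common subsequence is longer.

5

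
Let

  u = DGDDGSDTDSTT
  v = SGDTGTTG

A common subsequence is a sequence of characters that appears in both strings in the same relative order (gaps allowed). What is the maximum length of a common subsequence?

Taking G [2,2] → D [3,3] → G [5,5] → T [8,6] → T [11,7] gives a common subsequence of length 5. Since dp[12][8] = 5, nothing longer is possible.

5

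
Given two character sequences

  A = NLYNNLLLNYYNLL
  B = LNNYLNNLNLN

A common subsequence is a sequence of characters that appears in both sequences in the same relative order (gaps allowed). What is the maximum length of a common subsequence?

8

One common subsequence of length 8: L [2,1], N [4,2], N [5,3], L [8,5], N [9,6], N [12,7], L [13,8], L [14,10]. dp[14][11] = 8 confirms this is the maximum.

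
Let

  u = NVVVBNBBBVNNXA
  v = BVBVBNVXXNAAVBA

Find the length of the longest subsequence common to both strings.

7

Taking V [2,2]; then V [4,4]; then B [5,5]; then N [6,6]; then V [10,7]; then N [11,10]; then A [14,15] gives a common subsequence of length 7. The LCS DP gives dp[14][15] = 7, so this is optimal.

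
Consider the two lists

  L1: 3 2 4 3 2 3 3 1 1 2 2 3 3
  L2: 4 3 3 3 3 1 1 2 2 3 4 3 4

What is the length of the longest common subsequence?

One common subsequence of length 10: 3 (L1 #1, L2 #2) → 3 (L1 #4, L2 #3) → 3 (L1 #6, L2 #4) → 3 (L1 #7, L2 #5) → 1 (L1 #8, L2 #6) → 1 (L1 #9, L2 #7) → 2 (L1 #10, L2 #8) → 2 (L1 #11, L2 #9) → 3 (L1 #12, L2 #10) → 3 (L1 #13, L2 #12). Since dp[13][13] = 10, nothing longer is possible.

10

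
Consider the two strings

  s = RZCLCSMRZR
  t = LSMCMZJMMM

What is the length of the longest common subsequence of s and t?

Taking L [4,1] → C [5,4] → M [7,5] → Z [9,6] gives a common subsequence of length 4. Since dp[10][10] = 4, nothing longer is possible.

4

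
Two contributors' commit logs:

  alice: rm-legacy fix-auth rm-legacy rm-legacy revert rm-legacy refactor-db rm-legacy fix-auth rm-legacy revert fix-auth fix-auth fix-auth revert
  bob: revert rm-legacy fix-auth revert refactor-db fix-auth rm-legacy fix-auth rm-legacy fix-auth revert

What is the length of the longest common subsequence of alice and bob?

9

Pick rm-legacy [1,2], then fix-auth [2,3], then revert [5,4], then refactor-db [7,5], then rm-legacy [8,7], then fix-auth [9,8], then rm-legacy [10,9], then fix-auth [14,10], then revert [15,11]; all 9 commits appear in both, in order. Since dp[15][11] = 9, nothing longer is possible.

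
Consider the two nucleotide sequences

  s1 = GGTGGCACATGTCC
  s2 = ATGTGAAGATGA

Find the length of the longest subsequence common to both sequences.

Pick G [2,3], T [3,4], G [4,5], G [5,8], A [9,9], T [10,10], G [11,11]; all 7 bases appear in both, in order. The LCS DP gives dp[14][12] = 7, so this is optimal.

7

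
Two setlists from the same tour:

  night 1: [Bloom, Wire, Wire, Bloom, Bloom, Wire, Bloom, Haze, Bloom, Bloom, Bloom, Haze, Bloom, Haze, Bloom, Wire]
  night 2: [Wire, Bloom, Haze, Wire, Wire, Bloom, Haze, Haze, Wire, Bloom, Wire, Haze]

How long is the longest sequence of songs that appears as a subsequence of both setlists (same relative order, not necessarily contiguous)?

One common subsequence of length 8: Bloom (night 1 #1, night 2 #2), then Wire (night 1 #3, night 2 #4), then Wire (night 1 #6, night 2 #5), then Bloom (night 1 #7, night 2 #6), then Haze (night 1 #8, night 2 #7), then Haze (night 1 #12, night 2 #8), then Bloom (night 1 #13, night 2 #10), then Haze (night 1 #14, night 2 #12). The LCS DP gives dp[16][12] = 8, so this is optimal.

8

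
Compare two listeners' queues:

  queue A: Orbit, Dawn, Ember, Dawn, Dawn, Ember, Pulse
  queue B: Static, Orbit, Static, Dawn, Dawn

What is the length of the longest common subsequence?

One common subsequence of length 3: Orbit at queue A[1]=queue B[2], Dawn at queue A[4]=queue B[4], Dawn at queue A[5]=queue B[5]. dp[7][5] = 3 confirms this is the maximum.

3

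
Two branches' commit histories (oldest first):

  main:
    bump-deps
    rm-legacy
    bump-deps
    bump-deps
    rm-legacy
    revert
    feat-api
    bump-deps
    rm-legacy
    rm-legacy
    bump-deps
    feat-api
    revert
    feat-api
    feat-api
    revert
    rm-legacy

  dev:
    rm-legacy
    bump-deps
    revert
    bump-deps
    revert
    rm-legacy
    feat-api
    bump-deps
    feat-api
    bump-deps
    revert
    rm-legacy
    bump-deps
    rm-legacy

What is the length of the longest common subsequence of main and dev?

9

Pick rm-legacy (main #2, dev #1); then bump-deps (main #3, dev #2); then bump-deps (main #4, dev #4); then rm-legacy (main #5, dev #6); then feat-api (main #7, dev #9); then bump-deps (main #8, dev #10); then rm-legacy (main #10, dev #12); then bump-deps (main #11, dev #13); then rm-legacy (main #17, dev #14); all 9 commits appear in both, in order. dp[17][14] = 9 confirms this is the maximum.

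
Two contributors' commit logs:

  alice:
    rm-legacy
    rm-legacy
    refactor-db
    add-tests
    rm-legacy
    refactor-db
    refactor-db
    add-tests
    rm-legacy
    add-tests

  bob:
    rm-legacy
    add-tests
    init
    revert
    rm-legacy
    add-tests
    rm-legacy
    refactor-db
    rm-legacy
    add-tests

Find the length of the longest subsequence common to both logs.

7

Pick rm-legacy at alice[1]=bob[1]; then rm-legacy at alice[2]=bob[5]; then add-tests at alice[4]=bob[6]; then rm-legacy at alice[5]=bob[7]; then refactor-db at alice[7]=bob[8]; then rm-legacy at alice[9]=bob[9]; then add-tests at alice[10]=bob[10]; all 7 commits appear in both, in order, and the DP table's final entry dp[10][10] is also 7, so no common subsequence is longer.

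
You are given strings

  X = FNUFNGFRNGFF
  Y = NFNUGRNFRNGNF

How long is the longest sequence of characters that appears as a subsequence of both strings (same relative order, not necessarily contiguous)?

9

Match F (X #1, Y #2), then N (X #2, Y #3), then U (X #3, Y #4), then N (X #5, Y #7), then F (X #7, Y #8), then R (X #8, Y #9), then N (X #9, Y #10), then G (X #10, Y #11), then F (X #12, Y #13) — 9 characters in the same relative order in both. dp[12][13] = 9 confirms this is the maximum.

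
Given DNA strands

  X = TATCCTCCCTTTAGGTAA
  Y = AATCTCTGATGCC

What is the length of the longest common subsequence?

Match A [2,2] → T [3,3] → C [5,4] → T [6,5] → C [9,6] → T [10,7] → T [12,10] → G [14,11] — 8 bases in the same relative order in both. The LCS DP gives dp[18][13] = 8, so this is optimal.

8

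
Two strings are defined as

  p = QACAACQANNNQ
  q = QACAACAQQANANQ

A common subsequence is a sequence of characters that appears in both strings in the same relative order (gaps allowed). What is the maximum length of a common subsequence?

11

One common subsequence of length 11: Q (p #1, q #1); then A (p #2, q #2); then C (p #3, q #3); then A (p #4, q #4); then A (p #5, q #5); then C (p #6, q #6); then Q (p #7, q #9); then A (p #8, q #10); then N (p #9, q #11); then N (p #11, q #13); then Q (p #12, q #14). dp[12][14] = 11 confirms this is the maximum.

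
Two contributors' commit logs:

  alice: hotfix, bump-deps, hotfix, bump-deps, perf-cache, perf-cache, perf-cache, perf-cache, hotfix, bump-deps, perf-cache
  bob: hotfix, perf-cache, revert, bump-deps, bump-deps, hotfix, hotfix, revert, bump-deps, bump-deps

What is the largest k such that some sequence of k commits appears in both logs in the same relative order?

5

Match hotfix at alice[1]=bob[1], then bump-deps at alice[2]=bob[5], then hotfix at alice[3]=bob[7], then bump-deps at alice[4]=bob[9], then bump-deps at alice[10]=bob[10] — 5 commits in the same relative order in both. The LCS DP gives dp[11][10] = 5, so this is optimal.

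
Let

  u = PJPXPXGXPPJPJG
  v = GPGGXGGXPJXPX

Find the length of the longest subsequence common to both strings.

Taking P at u[1]=v[2] → X at u[4]=v[5] → G at u[7]=v[7] → X at u[8]=v[8] → P at u[10]=v[9] → J at u[11]=v[10] → P at u[12]=v[12] gives a common subsequence of length 7. The LCS DP gives dp[14][13] = 7, so this is optimal.

7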